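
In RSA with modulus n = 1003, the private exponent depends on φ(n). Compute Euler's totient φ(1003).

928

Factor: 1003 = 17 · 59.
φ(1003) = (17−1) · (59−1) = 16 · 58 = 928.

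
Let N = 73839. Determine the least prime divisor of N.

3

73839 is odd.
Digit sum 30, divisible by 3.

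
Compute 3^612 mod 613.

3^1 ≡ 3 (mod 613)
3^2 ≡ 3^2 = 9 ≡ 9 (mod 613)
3^4 ≡ 9^2 = 81 ≡ 81 (mod 613)
3^8 ≡ 81^2 = 6561 ≡ 431 (mod 613)
3^16 ≡ 431^2 = 185761 ≡ 22 (mod 613)
3^32 ≡ 22^2 = 484 ≡ 484 (mod 613)
3^64 ≡ 484^2 = 234256 ≡ 90 (mod 613)
3^128 ≡ 90^2 = 8100 ≡ 131 (mod 613)
3^256 ≡ 131^2 = 17161 ≡ 610 (mod 613)
3^512 ≡ 610^2 = 372100 ≡ 9 (mod 613)
612 = 512 + 64 + 32 + 4 in binary powers of 2.
So 3^612 ≡ 9 · 90 · 484 · 81 ≡ 1 (mod 613).
Since the result is 1, base 3 gives no evidence that 613 is composite.

1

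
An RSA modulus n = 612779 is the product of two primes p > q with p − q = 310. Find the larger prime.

953

Since p = q + 310, we have 612779 = q(q + 310), so q² + 310q − 612779 = 0.
Discriminant: 310² + 4·612779 = 96100 + 2451116 = 2547216; √2547216 = 1596.
q = (−310 + 1596)/2 = 643, and p = q + 310 = 953.
Check: 643 · 953 = 612779.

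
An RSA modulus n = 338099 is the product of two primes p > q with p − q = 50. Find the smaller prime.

557

Since p = q + 50, we have 338099 = q(q + 50), so q² + 50q − 338099 = 0.
Discriminant: 50² + 4·338099 = 2500 + 1352396 = 1354896; √1354896 = 1164.
q = (−50 + 1164)/2 = 557, and p = q + 50 = 607.
Check: 557 · 607 = 338099.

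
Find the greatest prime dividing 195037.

195037 = 41 · 4757
4757 = 67 · 71
71 is prime.
So 195037 = 41 · 67 · 71; the largest prime factor is 71.

71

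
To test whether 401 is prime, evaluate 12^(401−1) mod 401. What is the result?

12^1 ≡ 12 (mod 401)
12^2 ≡ 12^2 = 144 ≡ 144 (mod 401)
12^4 ≡ 144^2 = 20736 ≡ 285 (mod 401)
12^8 ≡ 285^2 = 81225 ≡ 223 (mod 401)
12^16 ≡ 223^2 = 49729 ≡ 5 (mod 401)
12^32 ≡ 5^2 = 25 ≡ 25 (mod 401)
12^64 ≡ 25^2 = 625 ≡ 224 (mod 401)
12^128 ≡ 224^2 = 50176 ≡ 51 (mod 401)
12^256 ≡ 51^2 = 2601 ≡ 195 (mod 401)
400 = 256 + 128 + 16 in binary powers of 2.
So 12^400 ≡ 195 · 51 · 5 ≡ 1 (mod 401).
Since the result is 1, base 12 gives no evidence that 401 is composite.

1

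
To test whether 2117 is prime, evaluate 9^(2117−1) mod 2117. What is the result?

429

9^1 ≡ 9 (mod 2117)
9^2 ≡ 9^2 = 81 ≡ 81 (mod 2117)
9^4 ≡ 81^2 = 6561 ≡ 210 (mod 2117)
9^8 ≡ 210^2 = 44100 ≡ 1760 (mod 2117)
9^16 ≡ 1760^2 = 3097600 ≡ 429 (mod 2117)
9^32 ≡ 429^2 = 184041 ≡ 1979 (mod 2117)
9^64 ≡ 1979^2 = 3916441 ≡ 2108 (mod 2117)
9^128 ≡ 2108^2 = 4443664 ≡ 81 (mod 2117)
9^256 ≡ 81^2 = 6561 ≡ 210 (mod 2117)
9^512 ≡ 210^2 = 44100 ≡ 1760 (mod 2117)
9^1024 ≡ 1760^2 = 3097600 ≡ 429 (mod 2117)
9^2048 ≡ 429^2 = 184041 ≡ 1979 (mod 2117)
2116 = 2048 + 64 + 4 in binary powers of 2.
So 9^2116 ≡ 1979 · 2108 · 210 ≡ 429 (mod 2117).
Since 429 ≠ 1, base 9 is a Fermat witness: 2117 is composite.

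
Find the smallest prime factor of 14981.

14981 is odd.
Digit sum 23, not divisible by 3.
Ends in 1: not divisible by 5.
7: 14981 = 7·2140 + 1
11: 14981 = 11·1361 + 10
13: 14981 = 13·1152 + 5
17: 14981 = 17·881 + 4
19: 14981 = 19·788 + 9
23: 14981 = 23·651 + 8
29: 14981 = 29·516 + 17
31: 14981 = 31·483 + 8
37: 14981 = 37·404 + 33
41: 14981 = 41·365 + 16
43: 14981 = 43·348 + 17
47: 14981 = 47·318 + 35
53: 14981 = 53·282 + 35
59: 14981 = 59·253 + 54
61: 14981 = 61·245 + 36
67: 14981 = 67·223 + 40
71: 14981 = 71·211

71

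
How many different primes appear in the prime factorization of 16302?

5

16302 = 2 · 8151
8151 = 3 · 2717
2717 = 11 · 247
247 = 13 · 19
16302 = 2 · 3 · 11 · 13 · 19, which has 5 distinct prime factors.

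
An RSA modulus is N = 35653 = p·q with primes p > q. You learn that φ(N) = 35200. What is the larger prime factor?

353

φ(n) = (p−1)(q−1) = n − (p+q) + 1, so p + q = 35653 − 35200 + 1 = 454.
p and q are the roots of t² − 454t + 35653 = 0.
Discriminant: 454² − 4·35653 = 206116 − 142612 = 63504; √63504 = 252.
q = (454 − 252)/2 = 101, p = (454 + 252)/2 = 353.
Check: 101 · 353 = 35653.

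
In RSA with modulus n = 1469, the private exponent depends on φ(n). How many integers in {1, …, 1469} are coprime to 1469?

1344

Factor: 1469 = 13 · 113.
φ(1469) = (13−1) · (113−1) = 12 · 112 = 1344.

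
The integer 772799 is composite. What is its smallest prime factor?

772799 is odd.
Digit sum 41, not divisible by 3.
Ends in 9: not divisible by 5.
7: 772799 = 7·110399 + 6
11: 772799 = 11·70254 + 5
13: 772799 = 13·59446 + 1
17: 772799 = 17·45458 + 13
19: 772799 = 19·40673 + 12
23: 772799 = 23·33599 + 22
29: 772799 = 29·26648 + 7
31: 772799 = 31·24929

31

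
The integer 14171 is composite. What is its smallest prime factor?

14171 is odd.
Digit sum 14, not divisible by 3.
Ends in 1: not divisible by 5.
7: 14171 = 7·2024 + 3
11: 14171 = 11·1288 + 3
13: 14171 = 13·1090 + 1
17: 14171 = 17·833 + 10
19: 14171 = 19·745 + 16
23: 14171 = 23·616 + 3
29: 14171 = 29·488 + 19
31: 14171 = 31·457 + 4
37: 14171 = 37·383

37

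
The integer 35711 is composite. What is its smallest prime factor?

35711 is odd.
Digit sum 17, not divisible by 3.
Ends in 1: not divisible by 5.
7: 35711 = 7·5101 + 4
11: 35711 = 11·3246 + 5
13: 35711 = 13·2747

13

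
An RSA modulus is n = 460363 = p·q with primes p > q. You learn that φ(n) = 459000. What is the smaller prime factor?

φ(n) = (p−1)(q−1) = n − (p+q) + 1, so p + q = 460363 − 459000 + 1 = 1364.
p and q are the roots of t² − 1364t + 460363 = 0.
Discriminant: 1364² − 4·460363 = 1860496 − 1841452 = 19044; √19044 = 138.
q = (1364 − 138)/2 = 613, p = (1364 + 138)/2 = 751.
Check: 613 · 751 = 460363.

613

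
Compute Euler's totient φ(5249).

Factor: 5249 = 29 · 181.
φ(5249) = (29−1) · (181−1) = 28 · 180 = 5040.

5040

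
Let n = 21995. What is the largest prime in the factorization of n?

21995 = 5 · 4399
4399 = 53 · 83
83 is prime.
So 21995 = 5 · 53 · 83; the largest prime factor is 83.

83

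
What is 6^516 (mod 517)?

159

6^1 ≡ 6 (mod 517)
6^2 ≡ 6^2 = 36 ≡ 36 (mod 517)
6^4 ≡ 36^2 = 1296 ≡ 262 (mod 517)
6^8 ≡ 262^2 = 68644 ≡ 400 (mod 517)
6^16 ≡ 400^2 = 160000 ≡ 247 (mod 517)
6^32 ≡ 247^2 = 61009 ≡ 3 (mod 517)
6^64 ≡ 3^2 = 9 ≡ 9 (mod 517)
6^128 ≡ 9^2 = 81 ≡ 81 (mod 517)
6^256 ≡ 81^2 = 6561 ≡ 357 (mod 517)
6^512 ≡ 357^2 = 127449 ≡ 267 (mod 517)
516 = 512 + 4 in binary powers of 2.
So 6^516 ≡ 267 · 262 ≡ 159 (mod 517).
Since 159 ≠ 1, base 6 is a Fermat witness: 517 is composite.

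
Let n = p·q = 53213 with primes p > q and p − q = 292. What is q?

127

Since p = q + 292, we have 53213 = q(q + 292), so q² + 292q − 53213 = 0.
Discriminant: 292² + 4·53213 = 85264 + 212852 = 298116; √298116 = 546.
q = (−292 + 546)/2 = 127, and p = q + 292 = 419.
Check: 127 · 419 = 53213.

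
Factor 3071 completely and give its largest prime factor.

83

3071 = 37 · 83
83 is prime.
So 3071 = 37 · 83; the largest prime factor is 83.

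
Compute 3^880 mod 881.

1

3^1 ≡ 3 (mod 881)
3^2 ≡ 3^2 = 9 ≡ 9 (mod 881)
3^4 ≡ 9^2 = 81 ≡ 81 (mod 881)
3^8 ≡ 81^2 = 6561 ≡ 394 (mod 881)
3^16 ≡ 394^2 = 155236 ≡ 180 (mod 881)
3^32 ≡ 180^2 = 32400 ≡ 684 (mod 881)
3^64 ≡ 684^2 = 467856 ≡ 45 (mod 881)
3^128 ≡ 45^2 = 2025 ≡ 263 (mod 881)
3^256 ≡ 263^2 = 69169 ≡ 451 (mod 881)
3^512 ≡ 451^2 = 203401 ≡ 771 (mod 881)
880 = 512 + 256 + 64 + 32 + 16 in binary powers of 2.
So 3^880 ≡ 771 · 451 · 45 · 684 · 180 ≡ 1 (mod 881).
Since the result is 1, base 3 gives no evidence that 881 is composite.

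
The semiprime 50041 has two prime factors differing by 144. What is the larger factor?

307

Since p = q + 144, we have 50041 = q(q + 144), so q² + 144q − 50041 = 0.
Discriminant: 144² + 4·50041 = 20736 + 200164 = 220900; √220900 = 470.
q = (−144 + 470)/2 = 163, and p = q + 144 = 307.
Check: 163 · 307 = 50041.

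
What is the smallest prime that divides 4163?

23

4163 is odd.
Digit sum 14, not divisible by 3.
Ends in 3: not divisible by 5.
7: 4163 = 7·594 + 5
11: 4163 = 11·378 + 5
13: 4163 = 13·320 + 3
17: 4163 = 17·244 + 15
19: 4163 = 19·219 + 2
23: 4163 = 23·181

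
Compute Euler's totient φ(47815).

37440

Factor: 47815 = 5 · 73 · 131.
φ(47815) = (5−1) · (73−1) · (131−1) = 4 · 72 · 130 = 37440.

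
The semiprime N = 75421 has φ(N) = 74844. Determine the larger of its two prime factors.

379

φ(n) = (p−1)(q−1) = n − (p+q) + 1, so p + q = 75421 − 74844 + 1 = 578.
p and q are the roots of t² − 578t + 75421 = 0.
Discriminant: 578² − 4·75421 = 334084 − 301684 = 32400; √32400 = 180.
q = (578 − 180)/2 = 199, p = (578 + 180)/2 = 379.
Check: 199 · 379 = 75421.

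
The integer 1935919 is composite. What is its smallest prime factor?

1935919 is odd.
Digit sum 37, not divisible by 3.
Ends in 9: not divisible by 5.
7: 1935919 = 7·276559 + 6
11: 1935919 = 11·175992 + 7
13: 1935919 = 13·148916 + 11
17: 1935919 = 17·113877 + 10
19: 1935919 = 19·101890 + 9
23: 1935919 = 23·84170 + 9
29: 1935919 = 29·66755 + 24
31: 1935919 = 31·62449

31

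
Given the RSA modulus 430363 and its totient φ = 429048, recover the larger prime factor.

φ(n) = (p−1)(q−1) = n − (p+q) + 1, so p + q = 430363 − 429048 + 1 = 1316.
p and q are the roots of t² − 1316t + 430363 = 0.
Discriminant: 1316² − 4·430363 = 1731856 − 1721452 = 10404; √10404 = 102.
q = (1316 − 102)/2 = 607, p = (1316 + 102)/2 = 709.
Check: 607 · 709 = 430363.

709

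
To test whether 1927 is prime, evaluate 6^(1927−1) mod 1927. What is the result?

6^1 ≡ 6 (mod 1927)
6^2 ≡ 6^2 = 36 ≡ 36 (mod 1927)
6^4 ≡ 36^2 = 1296 ≡ 1296 (mod 1927)
6^8 ≡ 1296^2 = 1679616 ≡ 1199 (mod 1927)
6^16 ≡ 1199^2 = 1437601 ≡ 59 (mod 1927)
6^32 ≡ 59^2 = 3481 ≡ 1554 (mod 1927)
6^64 ≡ 1554^2 = 2414916 ≡ 385 (mod 1927)
6^128 ≡ 385^2 = 148225 ≡ 1773 (mod 1927)
6^256 ≡ 1773^2 = 3143529 ≡ 592 (mod 1927)
6^512 ≡ 592^2 = 350464 ≡ 1677 (mod 1927)
6^1024 ≡ 1677^2 = 2812329 ≡ 836 (mod 1927)
1926 = 1024 + 512 + 256 + 128 + 4 + 2 in binary powers of 2.
So 6^1926 ≡ 836 · 1677 · 592 · 1773 · 1296 · 36 ≡ 777 (mod 1927).
Since 777 ≠ 1, base 6 is a Fermat witness: 1927 is composite.

777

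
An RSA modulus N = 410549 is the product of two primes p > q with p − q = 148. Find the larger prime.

719

Since p = q + 148, we have 410549 = q(q + 148), so q² + 148q − 410549 = 0.
Discriminant: 148² + 4·410549 = 21904 + 1642196 = 1664100; √1664100 = 1290.
q = (−148 + 1290)/2 = 571, and p = q + 148 = 719.
Check: 571 · 719 = 410549.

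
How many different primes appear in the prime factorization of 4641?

4

4641 = 3 · 1547
1547 = 7 · 221
221 = 13 · 17
4641 = 3 · 7 · 13 · 17, which has 4 distinct prime factors.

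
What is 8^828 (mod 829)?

8^1 ≡ 8 (mod 829)
8^2 ≡ 8^2 = 64 ≡ 64 (mod 829)
8^4 ≡ 64^2 = 4096 ≡ 780 (mod 829)
8^8 ≡ 780^2 = 608400 ≡ 743 (mod 829)
8^16 ≡ 743^2 = 552049 ≡ 764 (mod 829)
8^32 ≡ 764^2 = 583696 ≡ 80 (mod 829)
8^64 ≡ 80^2 = 6400 ≡ 597 (mod 829)
8^128 ≡ 597^2 = 356409 ≡ 768 (mod 829)
8^256 ≡ 768^2 = 589824 ≡ 405 (mod 829)
8^512 ≡ 405^2 = 164025 ≡ 712 (mod 829)
828 = 512 + 256 + 32 + 16 + 8 + 4 in binary powers of 2.
So 8^828 ≡ 712 · 405 · 80 · 764 · 743 · 780 ≡ 1 (mod 829).
Since the result is 1, base 8 gives no evidence that 829 is composite.

1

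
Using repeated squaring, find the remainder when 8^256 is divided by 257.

1

8^1 ≡ 8 (mod 257)
8^2 ≡ 8^2 = 64 ≡ 64 (mod 257)
8^4 ≡ 64^2 = 4096 ≡ 241 (mod 257)
8^8 ≡ 241^2 = 58081 ≡ 256 (mod 257)
8^16 ≡ 256^2 = 65536 ≡ 1 (mod 257)
8^32 ≡ 1^2 = 1 ≡ 1 (mod 257)
8^64 ≡ 1^2 = 1 ≡ 1 (mod 257)
8^128 ≡ 1^2 = 1 ≡ 1 (mod 257)
8^256 ≡ 1^2 = 1 ≡ 1 (mod 257)
256 = 256 in binary powers of 2.
So 8^256 ≡ 1 ≡ 1 (mod 257).
Since the result is 1, base 8 gives no evidence that 257 is composite.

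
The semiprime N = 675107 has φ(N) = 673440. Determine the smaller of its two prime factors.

691

φ(n) = (p−1)(q−1) = n − (p+q) + 1, so p + q = 675107 − 673440 + 1 = 1668.
p and q are the roots of t² − 1668t + 675107 = 0.
Discriminant: 1668² − 4·675107 = 2782224 − 2700428 = 81796; √81796 = 286.
q = (1668 − 286)/2 = 691, p = (1668 + 286)/2 = 977.
Check: 691 · 977 = 675107.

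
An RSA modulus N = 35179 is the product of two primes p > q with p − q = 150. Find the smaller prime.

127

Since p = q + 150, we have 35179 = q(q + 150), so q² + 150q − 35179 = 0.
Discriminant: 150² + 4·35179 = 22500 + 140716 = 163216; √163216 = 404.
q = (−150 + 404)/2 = 127, and p = q + 150 = 277.
Check: 127 · 277 = 35179.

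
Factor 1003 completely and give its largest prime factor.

1003 = 17 · 59
59 is prime.
So 1003 = 17 · 59; the largest prime factor is 59.

59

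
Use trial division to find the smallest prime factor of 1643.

31

1643 is odd.
Digit sum 14, not divisible by 3.
Ends in 3: not divisible by 5.
7: 1643 = 7·234 + 5
11: 1643 = 11·149 + 4
13: 1643 = 13·126 + 5
17: 1643 = 17·96 + 11
19: 1643 = 19·86 + 9
23: 1643 = 23·71 + 10
29: 1643 = 29·56 + 19
31: 1643 = 31·53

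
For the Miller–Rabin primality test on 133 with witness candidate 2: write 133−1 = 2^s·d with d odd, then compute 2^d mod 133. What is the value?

50

133 − 1 = 132 = 2^2 · 33, so d = 33.
2^1 ≡ 2 (mod 133)
2^2 ≡ 2^2 = 4 ≡ 4 (mod 133)
2^4 ≡ 4^2 = 16 ≡ 16 (mod 133)
2^8 ≡ 16^2 = 256 ≡ 123 (mod 133)
2^16 ≡ 123^2 = 15129 ≡ 100 (mod 133)
2^32 ≡ 100^2 = 10000 ≡ 25 (mod 133)
33 = 32 + 1 in binary powers of 2.
So 2^33 ≡ 25 · 2 ≡ 50 (mod 133).
Squaring chain: 50 → 106; never reaches −1, so base 2 is a Miller–Rabin witness that 133 is composite.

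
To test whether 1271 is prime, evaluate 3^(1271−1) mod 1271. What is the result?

893

3^1 ≡ 3 (mod 1271)
3^2 ≡ 3^2 = 9 ≡ 9 (mod 1271)
3^4 ≡ 9^2 = 81 ≡ 81 (mod 1271)
3^8 ≡ 81^2 = 6561 ≡ 206 (mod 1271)
3^16 ≡ 206^2 = 42436 ≡ 493 (mod 1271)
3^32 ≡ 493^2 = 243049 ≡ 288 (mod 1271)
3^64 ≡ 288^2 = 82944 ≡ 329 (mod 1271)
3^128 ≡ 329^2 = 108241 ≡ 206 (mod 1271)
3^256 ≡ 206^2 = 42436 ≡ 493 (mod 1271)
3^512 ≡ 493^2 = 243049 ≡ 288 (mod 1271)
3^1024 ≡ 288^2 = 82944 ≡ 329 (mod 1271)
1270 = 1024 + 128 + 64 + 32 + 16 + 4 + 2 in binary powers of 2.
So 3^1270 ≡ 329 · 206 · 329 · 288 · 493 · 81 · 9 ≡ 893 (mod 1271).
Since 893 ≠ 1, base 3 is a Fermat witness: 1271 is composite.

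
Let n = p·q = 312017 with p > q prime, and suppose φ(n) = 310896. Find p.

613

φ(n) = (p−1)(q−1) = n − (p+q) + 1, so p + q = 312017 − 310896 + 1 = 1122.
p and q are the roots of t² − 1122t + 312017 = 0.
Discriminant: 1122² − 4·312017 = 1258884 − 1248068 = 10816; √10816 = 104.
q = (1122 − 104)/2 = 509, p = (1122 + 104)/2 = 613.
Check: 509 · 613 = 312017.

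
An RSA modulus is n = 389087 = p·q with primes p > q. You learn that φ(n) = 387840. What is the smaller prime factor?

607

φ(n) = (p−1)(q−1) = n − (p+q) + 1, so p + q = 389087 − 387840 + 1 = 1248.
p and q are the roots of t² − 1248t + 389087 = 0.
Discriminant: 1248² − 4·389087 = 1557504 − 1556348 = 1156; √1156 = 34.
q = (1248 − 34)/2 = 607, p = (1248 + 34)/2 = 641.
Check: 607 · 641 = 389087.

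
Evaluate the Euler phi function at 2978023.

2915640

Factor: 2978023 = 127 · 131 · 179.
φ(2978023) = (127−1) · (131−1) · (179−1) = 126 · 130 · 178 = 2915640.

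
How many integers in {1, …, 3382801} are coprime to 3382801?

3310560

Factor: 3382801 = 89 · 191 · 199.
φ(3382801) = (89−1) · (191−1) · (199−1) = 88 · 190 · 198 = 3310560.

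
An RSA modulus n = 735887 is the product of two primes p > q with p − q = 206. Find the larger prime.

967

Since p = q + 206, we have 735887 = q(q + 206), so q² + 206q − 735887 = 0.
Discriminant: 206² + 4·735887 = 42436 + 2943548 = 2985984; √2985984 = 1728.
q = (−206 + 1728)/2 = 761, and p = q + 206 = 967.
Check: 761 · 967 = 735887.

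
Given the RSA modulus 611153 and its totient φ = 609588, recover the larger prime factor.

φ(n) = (p−1)(q−1) = n − (p+q) + 1, so p + q = 611153 − 609588 + 1 = 1566.
p and q are the roots of t² − 1566t + 611153 = 0.
Discriminant: 1566² − 4·611153 = 2452356 − 2444612 = 7744; √7744 = 88.
q = (1566 − 88)/2 = 739, p = (1566 + 88)/2 = 827.
Check: 739 · 827 = 611153.

827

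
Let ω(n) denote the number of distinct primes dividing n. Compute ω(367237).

3

367237 = 13^2 · 2173
2173 = 41 · 53
367237 = 13^2 · 41 · 53, which has 3 distinct prime factors.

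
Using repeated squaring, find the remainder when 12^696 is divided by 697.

611

12^1 ≡ 12 (mod 697)
12^2 ≡ 12^2 = 144 ≡ 144 (mod 697)
12^4 ≡ 144^2 = 20736 ≡ 523 (mod 697)
12^8 ≡ 523^2 = 273529 ≡ 305 (mod 697)
12^16 ≡ 305^2 = 93025 ≡ 324 (mod 697)
12^32 ≡ 324^2 = 104976 ≡ 426 (mod 697)
12^64 ≡ 426^2 = 181476 ≡ 256 (mod 697)
12^128 ≡ 256^2 = 65536 ≡ 18 (mod 697)
12^256 ≡ 18^2 = 324 ≡ 324 (mod 697)
12^512 ≡ 324^2 = 104976 ≡ 426 (mod 697)
696 = 512 + 128 + 32 + 16 + 8 in binary powers of 2.
So 12^696 ≡ 426 · 18 · 426 · 324 · 305 ≡ 611 (mod 697).
Since 611 ≠ 1, base 12 is a Fermat witness: 697 is composite.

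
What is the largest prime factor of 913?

83

913 = 11 · 83
83 is prime.
So 913 = 11 · 83; the largest prime factor is 83.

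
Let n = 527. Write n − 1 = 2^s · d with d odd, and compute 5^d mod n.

527 − 1 = 526 = 2^1 · 263, so d = 263.
5^1 ≡ 5 (mod 527)
5^2 ≡ 5^2 = 25 ≡ 25 (mod 527)
5^4 ≡ 25^2 = 625 ≡ 98 (mod 527)
5^8 ≡ 98^2 = 9604 ≡ 118 (mod 527)
5^16 ≡ 118^2 = 13924 ≡ 222 (mod 527)
5^32 ≡ 222^2 = 49284 ≡ 273 (mod 527)
5^64 ≡ 273^2 = 74529 ≡ 222 (mod 527)
5^128 ≡ 222^2 = 49284 ≡ 273 (mod 527)
5^256 ≡ 273^2 = 74529 ≡ 222 (mod 527)
263 = 256 + 4 + 2 + 1 in binary powers of 2.
So 5^263 ≡ 222 · 98 · 25 · 5 ≡ 180 (mod 527).
Squaring chain: 180; never reaches −1, so base 5 is a Miller–Rabin witness that 527 is composite.

180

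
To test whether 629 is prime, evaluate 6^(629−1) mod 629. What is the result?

6^1 ≡ 6 (mod 629)
6^2 ≡ 6^2 = 36 ≡ 36 (mod 629)
6^4 ≡ 36^2 = 1296 ≡ 38 (mod 629)
6^8 ≡ 38^2 = 1444 ≡ 186 (mod 629)
6^16 ≡ 186^2 = 34596 ≡ 1 (mod 629)
6^32 ≡ 1^2 = 1 ≡ 1 (mod 629)
6^64 ≡ 1^2 = 1 ≡ 1 (mod 629)
6^128 ≡ 1^2 = 1 ≡ 1 (mod 629)
6^256 ≡ 1^2 = 1 ≡ 1 (mod 629)
6^512 ≡ 1^2 = 1 ≡ 1 (mod 629)
628 = 512 + 64 + 32 + 16 + 4 in binary powers of 2.
So 6^628 ≡ 1 · 1 · 1 · 1 · 38 ≡ 38 (mod 629).
Since 38 ≠ 1, base 6 is a Fermat witness: 629 is composite.

38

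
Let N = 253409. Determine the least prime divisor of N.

253409 is odd.
Digit sum 23, not divisible by 3.
Ends in 9: not divisible by 5.
7: 253409 = 7·36201 + 2
11: 253409 = 11·23037 + 2
13: 253409 = 13·19493

13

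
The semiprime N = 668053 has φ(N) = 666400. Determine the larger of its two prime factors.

953

φ(n) = (p−1)(q−1) = n − (p+q) + 1, so p + q = 668053 − 666400 + 1 = 1654.
p and q are the roots of t² − 1654t + 668053 = 0.
Discriminant: 1654² − 4·668053 = 2735716 − 2672212 = 63504; √63504 = 252.
q = (1654 − 252)/2 = 701, p = (1654 + 252)/2 = 953.
Check: 701 · 953 = 668053.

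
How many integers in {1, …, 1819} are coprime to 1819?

Factor: 1819 = 17 · 107.
φ(1819) = (17−1) · (107−1) = 16 · 106 = 1696.

1696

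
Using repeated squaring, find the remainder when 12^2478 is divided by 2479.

12^1 ≡ 12 (mod 2479)
12^2 ≡ 12^2 = 144 ≡ 144 (mod 2479)
12^4 ≡ 144^2 = 20736 ≡ 904 (mod 2479)
12^8 ≡ 904^2 = 817216 ≡ 1625 (mod 2479)
12^16 ≡ 1625^2 = 2640625 ≡ 490 (mod 2479)
12^32 ≡ 490^2 = 240100 ≡ 2116 (mod 2479)
12^64 ≡ 2116^2 = 4477456 ≡ 382 (mod 2479)
12^128 ≡ 382^2 = 145924 ≡ 2142 (mod 2479)
12^256 ≡ 2142^2 = 4588164 ≡ 2014 (mod 2479)
12^512 ≡ 2014^2 = 4056196 ≡ 552 (mod 2479)
12^1024 ≡ 552^2 = 304704 ≡ 2266 (mod 2479)
12^2048 ≡ 2266^2 = 5134756 ≡ 747 (mod 2479)
2478 = 2048 + 256 + 128 + 32 + 8 + 4 + 2 in binary powers of 2.
So 12^2478 ≡ 747 · 2014 · 2142 · 2116 · 1625 · 904 · 144 ≡ 2024 (mod 2479).
Since 2024 ≠ 1, base 12 is a Fermat witness: 2479 is composite.

2024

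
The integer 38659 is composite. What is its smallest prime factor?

67

38659 is odd.
Digit sum 31, not divisible by 3.
Ends in 9: not divisible by 5.
7: 38659 = 7·5522 + 5
11: 38659 = 11·3514 + 5
13: 38659 = 13·2973 + 10
17: 38659 = 17·2274 + 1
19: 38659 = 19·2034 + 13
23: 38659 = 23·1680 + 19
29: 38659 = 29·1333 + 2
31: 38659 = 31·1247 + 2
37: 38659 = 37·1044 + 31
41: 38659 = 41·942 + 37
43: 38659 = 43·899 + 2
47: 38659 = 47·822 + 25
53: 38659 = 53·729 + 22
59: 38659 = 59·655 + 14
61: 38659 = 61·633 + 46
67: 38659 = 67·577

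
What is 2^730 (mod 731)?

2^1 ≡ 2 (mod 731)
2^2 ≡ 2^2 = 4 ≡ 4 (mod 731)
2^4 ≡ 4^2 = 16 ≡ 16 (mod 731)
2^8 ≡ 16^2 = 256 ≡ 256 (mod 731)
2^16 ≡ 256^2 = 65536 ≡ 477 (mod 731)
2^32 ≡ 477^2 = 227529 ≡ 188 (mod 731)
2^64 ≡ 188^2 = 35344 ≡ 256 (mod 731)
2^128 ≡ 256^2 = 65536 ≡ 477 (mod 731)
2^256 ≡ 477^2 = 227529 ≡ 188 (mod 731)
2^512 ≡ 188^2 = 35344 ≡ 256 (mod 731)
730 = 512 + 128 + 64 + 16 + 8 + 2 in binary powers of 2.
So 2^730 ≡ 256 · 477 · 256 · 477 · 256 · 4 ≡ 4 (mod 731).
Since 4 ≠ 1, base 2 is a Fermat witness: 731 is composite.

4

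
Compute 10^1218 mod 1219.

10^1 ≡ 10 (mod 1219)
10^2 ≡ 10^2 = 100 ≡ 100 (mod 1219)
10^4 ≡ 100^2 = 10000 ≡ 248 (mod 1219)
10^8 ≡ 248^2 = 61504 ≡ 554 (mod 1219)
10^16 ≡ 554^2 = 306916 ≡ 947 (mod 1219)
10^32 ≡ 947^2 = 896809 ≡ 844 (mod 1219)
10^64 ≡ 844^2 = 712336 ≡ 440 (mod 1219)
10^128 ≡ 440^2 = 193600 ≡ 998 (mod 1219)
10^256 ≡ 998^2 = 996004 ≡ 81 (mod 1219)
10^512 ≡ 81^2 = 6561 ≡ 466 (mod 1219)
10^1024 ≡ 466^2 = 217156 ≡ 174 (mod 1219)
1218 = 1024 + 128 + 64 + 2 in binary powers of 2.
So 10^1218 ≡ 174 · 998 · 440 · 100 ≡ 876 (mod 1219).
Since 876 ≠ 1, base 10 is a Fermat witness: 1219 is composite.

876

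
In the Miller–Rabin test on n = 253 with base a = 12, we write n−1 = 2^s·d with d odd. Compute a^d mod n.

100

253 − 1 = 252 = 2^2 · 63, so d = 63.
12^1 ≡ 12 (mod 253)
12^2 ≡ 12^2 = 144 ≡ 144 (mod 253)
12^4 ≡ 144^2 = 20736 ≡ 243 (mod 253)
12^8 ≡ 243^2 = 59049 ≡ 100 (mod 253)
12^16 ≡ 100^2 = 10000 ≡ 133 (mod 253)
12^32 ≡ 133^2 = 17689 ≡ 232 (mod 253)
63 = 32 + 16 + 8 + 4 + 2 + 1 in binary powers of 2.
So 12^63 ≡ 232 · 133 · 100 · 243 · 144 · 12 ≡ 100 (mod 253).
Squaring chain: 100 → 133; never reaches −1, so base 12 is a Miller–Rabin witness that 253 is composite.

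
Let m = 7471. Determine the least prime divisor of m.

31

7471 is odd.
Digit sum 19, not divisible by 3.
Ends in 1: not divisible by 5.
7: 7471 = 7·1067 + 2
11: 7471 = 11·679 + 2
13: 7471 = 13·574 + 9
17: 7471 = 17·439 + 8
19: 7471 = 19·393 + 4
23: 7471 = 23·324 + 19
29: 7471 = 29·257 + 18
31: 7471 = 31·241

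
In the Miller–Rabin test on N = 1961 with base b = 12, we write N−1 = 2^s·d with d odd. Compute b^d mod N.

1961 − 1 = 1960 = 2^3 · 245, so d = 245.
12^1 ≡ 12 (mod 1961)
12^2 ≡ 12^2 = 144 ≡ 144 (mod 1961)
12^4 ≡ 144^2 = 20736 ≡ 1126 (mod 1961)
12^8 ≡ 1126^2 = 1267876 ≡ 1070 (mod 1961)
12^16 ≡ 1070^2 = 1144900 ≡ 1637 (mod 1961)
12^32 ≡ 1637^2 = 2679769 ≡ 1043 (mod 1961)
12^64 ≡ 1043^2 = 1087849 ≡ 1455 (mod 1961)
12^128 ≡ 1455^2 = 2117025 ≡ 1106 (mod 1961)
245 = 128 + 64 + 32 + 16 + 4 + 1 in binary powers of 2.
So 12^245 ≡ 1106 · 1455 · 1043 · 1637 · 1126 · 12 ≡ 1217 (mod 1961).
Squaring chain: 1217 → 534 → 811; never reaches −1, so base 12 is a Miller–Rabin witness that 1961 is composite.

1217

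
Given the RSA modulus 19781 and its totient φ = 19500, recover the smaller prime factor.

φ(n) = (p−1)(q−1) = n − (p+q) + 1, so p + q = 19781 − 19500 + 1 = 282.
p and q are the roots of t² − 282t + 19781 = 0.
Discriminant: 282² − 4·19781 = 79524 − 79124 = 400; √400 = 20.
q = (282 − 20)/2 = 131, p = (282 + 20)/2 = 151.
Check: 131 · 151 = 19781.

131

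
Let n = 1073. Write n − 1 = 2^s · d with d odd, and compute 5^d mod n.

912

1073 − 1 = 1072 = 2^4 · 67, so d = 67.
5^1 ≡ 5 (mod 1073)
5^2 ≡ 5^2 = 25 ≡ 25 (mod 1073)
5^4 ≡ 25^2 = 625 ≡ 625 (mod 1073)
5^8 ≡ 625^2 = 390625 ≡ 53 (mod 1073)
5^16 ≡ 53^2 = 2809 ≡ 663 (mod 1073)
5^32 ≡ 663^2 = 439569 ≡ 712 (mod 1073)
5^64 ≡ 712^2 = 506944 ≡ 488 (mod 1073)
67 = 64 + 2 + 1 in binary powers of 2.
So 5^67 ≡ 488 · 25 · 5 ≡ 912 (mod 1073).
Squaring chain: 912 → 169 → 663 → 712; never reaches −1, so base 5 is a Miller–Rabin witness that 1073 is composite.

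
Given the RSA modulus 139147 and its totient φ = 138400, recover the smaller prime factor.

347

φ(n) = (p−1)(q−1) = n − (p+q) + 1, so p + q = 139147 − 138400 + 1 = 748.
p and q are the roots of t² − 748t + 139147 = 0.
Discriminant: 748² − 4·139147 = 559504 − 556588 = 2916; √2916 = 54.
q = (748 − 54)/2 = 347, p = (748 + 54)/2 = 401.
Check: 347 · 401 = 139147.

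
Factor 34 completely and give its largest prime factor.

17

34 = 2 · 17
17 is prime.
So 34 = 2 · 17; the largest prime factor is 17.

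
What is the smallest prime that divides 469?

7

469 is odd.
Digit sum 19, not divisible by 3.
Ends in 9: not divisible by 5.
7: 469 = 7·67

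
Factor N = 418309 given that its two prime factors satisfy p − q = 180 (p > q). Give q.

Since p = q + 180, we have 418309 = q(q + 180), so q² + 180q − 418309 = 0.
Discriminant: 180² + 4·418309 = 32400 + 1673236 = 1705636; √1705636 = 1306.
q = (−180 + 1306)/2 = 563, and p = q + 180 = 743.
Check: 563 · 743 = 418309.

563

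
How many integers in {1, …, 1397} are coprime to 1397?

Factor: 1397 = 11 · 127.
φ(1397) = (11−1) · (127−1) = 10 · 126 = 1260.

1260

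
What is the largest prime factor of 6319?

89

6319 = 71 · 89
89 is prime.
So 6319 = 71 · 89; the largest prime factor is 89.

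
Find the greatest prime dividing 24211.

71

24211 = 11 · 2201
2201 = 31 · 71
71 is prime.
So 24211 = 11 · 31 · 71; the largest prime factor is 71.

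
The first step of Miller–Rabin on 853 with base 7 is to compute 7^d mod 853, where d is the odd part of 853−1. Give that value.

853 − 1 = 852 = 2^2 · 213, so d = 213.
7^1 ≡ 7 (mod 853)
7^2 ≡ 7^2 = 49 ≡ 49 (mod 853)
7^4 ≡ 49^2 = 2401 ≡ 695 (mod 853)
7^8 ≡ 695^2 = 483025 ≡ 227 (mod 853)
7^16 ≡ 227^2 = 51529 ≡ 349 (mod 853)
7^32 ≡ 349^2 = 121801 ≡ 675 (mod 853)
7^64 ≡ 675^2 = 455625 ≡ 123 (mod 853)
7^128 ≡ 123^2 = 15129 ≡ 628 (mod 853)
213 = 128 + 64 + 16 + 4 + 1 in binary powers of 2.
So 7^213 ≡ 628 · 123 · 349 · 695 · 7 ≡ 520 (mod 853).
Squaring chain: 520 → 852; reaches −1, so base 7 does not prove 853 composite.

520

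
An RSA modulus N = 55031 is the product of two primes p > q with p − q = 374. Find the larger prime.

Since p = q + 374, we have 55031 = q(q + 374), so q² + 374q − 55031 = 0.
Discriminant: 374² + 4·55031 = 139876 + 220124 = 360000; √360000 = 600.
q = (−374 + 600)/2 = 113, and p = q + 374 = 487.
Check: 113 · 487 = 55031.

487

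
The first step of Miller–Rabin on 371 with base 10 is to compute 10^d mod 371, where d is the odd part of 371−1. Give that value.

371 − 1 = 370 = 2^1 · 185, so d = 185.
10^1 ≡ 10 (mod 371)
10^2 ≡ 10^2 = 100 ≡ 100 (mod 371)
10^4 ≡ 100^2 = 10000 ≡ 354 (mod 371)
10^8 ≡ 354^2 = 125316 ≡ 289 (mod 371)
10^16 ≡ 289^2 = 83521 ≡ 46 (mod 371)
10^32 ≡ 46^2 = 2116 ≡ 261 (mod 371)
10^64 ≡ 261^2 = 68121 ≡ 228 (mod 371)
10^128 ≡ 228^2 = 51984 ≡ 44 (mod 371)
185 = 128 + 32 + 16 + 8 + 1 in binary powers of 2.
So 10^185 ≡ 44 · 261 · 46 · 289 · 10 ≡ 152 (mod 371).
Squaring chain: 152; never reaches −1, so base 10 is a Miller–Rabin witness that 371 is composite.

152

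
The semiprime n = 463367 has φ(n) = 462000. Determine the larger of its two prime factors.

φ(n) = (p−1)(q−1) = n − (p+q) + 1, so p + q = 463367 − 462000 + 1 = 1368.
p and q are the roots of t² − 1368t + 463367 = 0.
Discriminant: 1368² − 4·463367 = 1871424 − 1853468 = 17956; √17956 = 134.
q = (1368 − 134)/2 = 617, p = (1368 + 134)/2 = 751.
Check: 617 · 751 = 463367.

751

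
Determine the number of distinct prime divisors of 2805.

4

2805 = 3 · 935
935 = 5 · 187
187 = 11 · 17
2805 = 3 · 5 · 11 · 17, which has 4 distinct prime factors.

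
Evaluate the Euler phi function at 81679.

73440

Factor: 81679 = 13 · 61 · 103.
φ(81679) = (13−1) · (61−1) · (103−1) = 12 · 60 · 102 = 73440.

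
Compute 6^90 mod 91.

6^1 ≡ 6 (mod 91)
6^2 ≡ 6^2 = 36 ≡ 36 (mod 91)
6^4 ≡ 36^2 = 1296 ≡ 22 (mod 91)
6^8 ≡ 22^2 = 484 ≡ 29 (mod 91)
6^16 ≡ 29^2 = 841 ≡ 22 (mod 91)
6^32 ≡ 22^2 = 484 ≡ 29 (mod 91)
6^64 ≡ 29^2 = 841 ≡ 22 (mod 91)
90 = 64 + 16 + 8 + 2 in binary powers of 2.
So 6^90 ≡ 22 · 22 · 29 · 36 ≡ 64 (mod 91).
Since 64 ≠ 1, base 6 is a Fermat witness: 91 is composite.

64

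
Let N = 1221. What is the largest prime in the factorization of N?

37

1221 = 3 · 407
407 = 11 · 37
37 is prime.
So 1221 = 3 · 11 · 37; the largest prime factor is 37.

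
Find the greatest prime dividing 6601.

41

6601 = 7 · 943
943 = 23 · 41
41 is prime.
So 6601 = 7 · 23 · 41; the largest prime factor is 41.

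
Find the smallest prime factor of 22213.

22213 is odd.
Digit sum 10, not divisible by 3.
Ends in 3: not divisible by 5.
7: 22213 = 7·3173 + 2
11: 22213 = 11·2019 + 4
13: 22213 = 13·1708 + 9
17: 22213 = 17·1306 + 11
19: 22213 = 19·1169 + 2
23: 22213 = 23·965 + 18
29: 22213 = 29·765 + 28
31: 22213 = 31·716 + 17
37: 22213 = 37·600 + 13
41: 22213 = 41·541 + 32
43: 22213 = 43·516 + 25
47: 22213 = 47·472 + 29
53: 22213 = 53·419 + 6
59: 22213 = 59·376 + 29
61: 22213 = 61·364 + 9
67: 22213 = 67·331 + 36
71: 22213 = 71·312 + 61
73: 22213 = 73·304 + 21
79: 22213 = 79·281 + 14
83: 22213 = 83·267 + 52
89: 22213 = 89·249 + 52
97: 22213 = 97·229

97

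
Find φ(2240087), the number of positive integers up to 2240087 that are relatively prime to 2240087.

2185792

Factor: 2240087 = 83 · 137 · 197.
φ(2240087) = (83−1) · (137−1) · (197−1) = 82 · 136 · 196 = 2185792.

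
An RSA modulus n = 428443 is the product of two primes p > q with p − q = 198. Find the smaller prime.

Since p = q + 198, we have 428443 = q(q + 198), so q² + 198q − 428443 = 0.
Discriminant: 198² + 4·428443 = 39204 + 1713772 = 1752976; √1752976 = 1324.
q = (−198 + 1324)/2 = 563, and p = q + 198 = 761.
Check: 563 · 761 = 428443.

563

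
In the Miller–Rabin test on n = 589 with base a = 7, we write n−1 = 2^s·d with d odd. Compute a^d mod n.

589 − 1 = 588 = 2^2 · 147, so d = 147.
7^1 ≡ 7 (mod 589)
7^2 ≡ 7^2 = 49 ≡ 49 (mod 589)
7^4 ≡ 49^2 = 2401 ≡ 45 (mod 589)
7^8 ≡ 45^2 = 2025 ≡ 258 (mod 589)
7^16 ≡ 258^2 = 66564 ≡ 7 (mod 589)
7^32 ≡ 7^2 = 49 ≡ 49 (mod 589)
7^64 ≡ 49^2 = 2401 ≡ 45 (mod 589)
7^128 ≡ 45^2 = 2025 ≡ 258 (mod 589)
147 = 128 + 16 + 2 + 1 in binary powers of 2.
So 7^147 ≡ 258 · 7 · 49 · 7 ≡ 419 (mod 589).
Squaring chain: 419 → 39; never reaches −1, so base 7 is a Miller–Rabin witness that 589 is composite.

419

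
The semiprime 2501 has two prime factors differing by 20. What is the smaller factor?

Since p = q + 20, we have 2501 = q(q + 20), so q² + 20q − 2501 = 0.
Discriminant: 20² + 4·2501 = 400 + 10004 = 10404; √10404 = 102.
q = (−20 + 102)/2 = 41, and p = q + 20 = 61.
Check: 41 · 61 = 2501.

41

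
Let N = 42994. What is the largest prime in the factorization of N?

83

42994 = 2 · 21497
21497 = 7 · 3071
3071 = 37 · 83
83 is prime.
So 42994 = 2 · 7 · 37 · 83; the largest prime factor is 83.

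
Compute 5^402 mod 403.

311

5^1 ≡ 5 (mod 403)
5^2 ≡ 5^2 = 25 ≡ 25 (mod 403)
5^4 ≡ 25^2 = 625 ≡ 222 (mod 403)
5^8 ≡ 222^2 = 49284 ≡ 118 (mod 403)
5^16 ≡ 118^2 = 13924 ≡ 222 (mod 403)
5^32 ≡ 222^2 = 49284 ≡ 118 (mod 403)
5^64 ≡ 118^2 = 13924 ≡ 222 (mod 403)
5^128 ≡ 222^2 = 49284 ≡ 118 (mod 403)
5^256 ≡ 118^2 = 13924 ≡ 222 (mod 403)
402 = 256 + 128 + 16 + 2 in binary powers of 2.
So 5^402 ≡ 222 · 118 · 222 · 25 ≡ 311 (mod 403).
Since 311 ≠ 1, base 5 is a Fermat witness: 403 is composite.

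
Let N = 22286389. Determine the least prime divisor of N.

73

22286389 is odd.
Digit sum 40, not divisible by 3.
Ends in 9: not divisible by 5.
7: 22286389 = 7·3183769 + 6
11: 22286389 = 11·2026035 + 4
13: 22286389 = 13·1714337 + 8
17: 22286389 = 17·1310964 + 1
19: 22286389 = 19·1172967 + 16
23: 22286389 = 23·968973 + 10
29: 22286389 = 29·768496 + 5
31: 22286389 = 31·718915 + 24
37: 22286389 = 37·602334 + 31
41: 22286389 = 41·543570 + 19
43: 22286389 = 43·518288 + 5
47: 22286389 = 47·474178 + 23
53: 22286389 = 53·420497 + 48
59: 22286389 = 59·377735 + 24
61: 22286389 = 61·365350 + 39
67: 22286389 = 67·332632 + 45
71: 22286389 = 71·313892 + 57
73: 22286389 = 73·305293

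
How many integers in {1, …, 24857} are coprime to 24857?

20592

Factor: 24857 = 7 · 53 · 67.
φ(24857) = (7−1) · (53−1) · (67−1) = 6 · 52 · 66 = 20592.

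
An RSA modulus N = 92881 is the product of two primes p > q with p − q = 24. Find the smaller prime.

Since p = q + 24, we have 92881 = q(q + 24), so q² + 24q − 92881 = 0.
Discriminant: 24² + 4·92881 = 576 + 371524 = 372100; √372100 = 610.
q = (−24 + 610)/2 = 293, and p = q + 24 = 317.
Check: 293 · 317 = 92881.

293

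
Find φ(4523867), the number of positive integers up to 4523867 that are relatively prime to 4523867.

Factor: 4523867 = 127 · 179 · 199.
φ(4523867) = (127−1) · (179−1) · (199−1) = 126 · 178 · 198 = 4440744.

4440744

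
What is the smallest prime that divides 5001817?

5001817 is odd.
Digit sum 22, not divisible by 3.
Ends in 7: not divisible by 5.
7: 5001817 = 7·714545 + 2
11: 5001817 = 11·454710 + 7
13: 5001817 = 13·384755 + 2
17: 5001817 = 17·294224 + 9
19: 5001817 = 19·263253 + 10
23: 5001817 = 23·217470 + 7
29: 5001817 = 29·172476 + 13
31: 5001817 = 31·161348 + 29
37: 5001817 = 37·135184 + 9
41: 5001817 = 41·121995 + 22
43: 5001817 = 43·116321 + 14
47: 5001817 = 47·106421 + 30
53: 5001817 = 53·94373 + 48
59: 5001817 = 59·84776 + 33
61: 5001817 = 61·81997

61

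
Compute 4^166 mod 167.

1

4^1 ≡ 4 (mod 167)
4^2 ≡ 4^2 = 16 ≡ 16 (mod 167)
4^4 ≡ 16^2 = 256 ≡ 89 (mod 167)
4^8 ≡ 89^2 = 7921 ≡ 72 (mod 167)
4^16 ≡ 72^2 = 5184 ≡ 7 (mod 167)
4^32 ≡ 7^2 = 49 ≡ 49 (mod 167)
4^64 ≡ 49^2 = 2401 ≡ 63 (mod 167)
4^128 ≡ 63^2 = 3969 ≡ 128 (mod 167)
166 = 128 + 32 + 4 + 2 in binary powers of 2.
So 4^166 ≡ 128 · 49 · 89 · 16 ≡ 1 (mod 167).
Since the result is 1, base 4 gives no evidence that 167 is composite.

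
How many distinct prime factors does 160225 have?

160225 = 5^2 · 6409
6409 = 13 · 493
493 = 17 · 29
160225 = 5^2 · 13 · 17 · 29, which has 4 distinct prime factors.

4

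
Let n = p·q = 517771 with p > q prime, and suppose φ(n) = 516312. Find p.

φ(n) = (p−1)(q−1) = n − (p+q) + 1, so p + q = 517771 − 516312 + 1 = 1460.
p and q are the roots of t² − 1460t + 517771 = 0.
Discriminant: 1460² − 4·517771 = 2131600 − 2071084 = 60516; √60516 = 246.
q = (1460 − 246)/2 = 607, p = (1460 + 246)/2 = 853.
Check: 607 · 853 = 517771.

853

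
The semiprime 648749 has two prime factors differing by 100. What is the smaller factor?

757

Since p = q + 100, we have 648749 = q(q + 100), so q² + 100q − 648749 = 0.
Discriminant: 100² + 4·648749 = 10000 + 2594996 = 2604996; √2604996 = 1614.
q = (−100 + 1614)/2 = 757, and p = q + 100 = 857.
Check: 757 · 857 = 648749.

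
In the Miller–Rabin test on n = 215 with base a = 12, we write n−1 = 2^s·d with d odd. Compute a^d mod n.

28

215 − 1 = 214 = 2^1 · 107, so d = 107.
12^1 ≡ 12 (mod 215)
12^2 ≡ 12^2 = 144 ≡ 144 (mod 215)
12^4 ≡ 144^2 = 20736 ≡ 96 (mod 215)
12^8 ≡ 96^2 = 9216 ≡ 186 (mod 215)
12^16 ≡ 186^2 = 34596 ≡ 196 (mod 215)
12^32 ≡ 196^2 = 38416 ≡ 146 (mod 215)
12^64 ≡ 146^2 = 21316 ≡ 31 (mod 215)
107 = 64 + 32 + 8 + 2 + 1 in binary powers of 2.
So 12^107 ≡ 31 · 146 · 186 · 144 · 12 ≡ 28 (mod 215).
Squaring chain: 28; never reaches −1, so base 12 is a Miller–Rabin witness that 215 is composite.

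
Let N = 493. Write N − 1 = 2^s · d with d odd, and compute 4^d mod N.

353

493 − 1 = 492 = 2^2 · 123, so d = 123.
4^1 ≡ 4 (mod 493)
4^2 ≡ 4^2 = 16 ≡ 16 (mod 493)
4^4 ≡ 16^2 = 256 ≡ 256 (mod 493)
4^8 ≡ 256^2 = 65536 ≡ 460 (mod 493)
4^16 ≡ 460^2 = 211600 ≡ 103 (mod 493)
4^32 ≡ 103^2 = 10609 ≡ 256 (mod 493)
4^64 ≡ 256^2 = 65536 ≡ 460 (mod 493)
123 = 64 + 32 + 16 + 8 + 2 + 1 in binary powers of 2.
So 4^123 ≡ 460 · 256 · 103 · 460 · 16 · 4 ≡ 353 (mod 493).
Squaring chain: 353 → 373; never reaches −1, so base 4 is a Miller–Rabin witness that 493 is composite.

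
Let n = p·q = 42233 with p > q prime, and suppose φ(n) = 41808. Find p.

φ(n) = (p−1)(q−1) = n − (p+q) + 1, so p + q = 42233 − 41808 + 1 = 426.
p and q are the roots of t² − 426t + 42233 = 0.
Discriminant: 426² − 4·42233 = 181476 − 168932 = 12544; √12544 = 112.
q = (426 − 112)/2 = 157, p = (426 + 112)/2 = 269.
Check: 157 · 269 = 42233.

269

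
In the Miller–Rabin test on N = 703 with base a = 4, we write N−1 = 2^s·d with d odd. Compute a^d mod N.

628

703 − 1 = 702 = 2^1 · 351, so d = 351.
4^1 ≡ 4 (mod 703)
4^2 ≡ 4^2 = 16 ≡ 16 (mod 703)
4^4 ≡ 16^2 = 256 ≡ 256 (mod 703)
4^8 ≡ 256^2 = 65536 ≡ 157 (mod 703)
4^16 ≡ 157^2 = 24649 ≡ 44 (mod 703)
4^32 ≡ 44^2 = 1936 ≡ 530 (mod 703)
4^64 ≡ 530^2 = 280900 ≡ 403 (mod 703)
4^128 ≡ 403^2 = 162409 ≡ 16 (mod 703)
4^256 ≡ 16^2 = 256 ≡ 256 (mod 703)
351 = 256 + 64 + 16 + 8 + 4 + 2 + 1 in binary powers of 2.
So 4^351 ≡ 256 · 403 · 44 · 157 · 256 · 16 · 4 ≡ 628 (mod 703).
Squaring chain: 628; never reaches −1, so base 4 is a Miller–Rabin witness that 703 is composite.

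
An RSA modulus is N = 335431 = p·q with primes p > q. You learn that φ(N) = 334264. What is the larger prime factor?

φ(n) = (p−1)(q−1) = n − (p+q) + 1, so p + q = 335431 − 334264 + 1 = 1168.
p and q are the roots of t² − 1168t + 335431 = 0.
Discriminant: 1168² − 4·335431 = 1364224 − 1341724 = 22500; √22500 = 150.
q = (1168 − 150)/2 = 509, p = (1168 + 150)/2 = 659.
Check: 509 · 659 = 335431.

659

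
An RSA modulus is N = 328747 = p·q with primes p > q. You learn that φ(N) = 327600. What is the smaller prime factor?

φ(n) = (p−1)(q−1) = n − (p+q) + 1, so p + q = 328747 − 327600 + 1 = 1148.
p and q are the roots of t² − 1148t + 328747 = 0.
Discriminant: 1148² − 4·328747 = 1317904 − 1314988 = 2916; √2916 = 54.
q = (1148 − 54)/2 = 547, p = (1148 + 54)/2 = 601.
Check: 547 · 601 = 328747.

547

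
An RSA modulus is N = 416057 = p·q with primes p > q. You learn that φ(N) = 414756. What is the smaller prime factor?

563

φ(n) = (p−1)(q−1) = n − (p+q) + 1, so p + q = 416057 − 414756 + 1 = 1302.
p and q are the roots of t² − 1302t + 416057 = 0.
Discriminant: 1302² − 4·416057 = 1695204 − 1664228 = 30976; √30976 = 176.
q = (1302 − 176)/2 = 563, p = (1302 + 176)/2 = 739.
Check: 563 · 739 = 416057.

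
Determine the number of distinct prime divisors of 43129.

3

43129 = 17 · 2537
2537 = 43 · 59
43129 = 17 · 43 · 59, which has 3 distinct prime factors.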